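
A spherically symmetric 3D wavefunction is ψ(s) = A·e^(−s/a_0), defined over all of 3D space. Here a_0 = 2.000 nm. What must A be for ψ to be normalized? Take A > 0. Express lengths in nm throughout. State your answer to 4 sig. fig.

The normalization condition is ∫|ψ|² 4πs² ds = 1 from 0 to ∞.
The integral (without the A² prefactor) comes out to π·a_0^3.
With a_0 = 2.000: A² = 0.039789 and A = 0.19947.

A ≈ 0.1995 nm^(-3/2)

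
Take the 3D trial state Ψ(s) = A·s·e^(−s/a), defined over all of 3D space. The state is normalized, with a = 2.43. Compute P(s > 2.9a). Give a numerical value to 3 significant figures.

P ≈ 0.313

With dV = 4πs²ds, the probability is ∫|Ψ|² dV over s > 2.9a.
Normalization gives A² = 1/(3·π·a^5).
In terms of u = s/a (A², 4π and the length scale all cancel between numerator and denominator), P = [∫_{2.9}^{∞} u^4·e^(-2·u) du] / [∫_{0}^{∞} u^4·e^(-2·u) du].
Using ∫ u^4·e^(-2·u) du = -(u^4/2 + u^3 + 3·u^2/2 + 3·u/2 + 3/4)·e^(-2·u), the numerator is ≈ 0.23454 and the denominator is 3/4.
This evaluates to P = 0.3127.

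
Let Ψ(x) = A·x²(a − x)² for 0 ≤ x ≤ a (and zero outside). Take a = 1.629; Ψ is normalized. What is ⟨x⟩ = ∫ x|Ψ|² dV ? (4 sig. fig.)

⟨x⟩ ≈ 0.8145

⟨x⟩ = ∫ x |Ψ|² dx over the full domain.
Expanding the polynomial and integrating term by term, the ratio of the moment integral to the normalization integral gives ⟨x⟩ = a/2.
With a = 1.629, ⟨x⟩ = 0.81450.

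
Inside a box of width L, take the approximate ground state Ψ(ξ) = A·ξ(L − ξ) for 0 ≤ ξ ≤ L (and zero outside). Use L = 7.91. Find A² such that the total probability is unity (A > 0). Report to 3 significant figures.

A^2 ≈ 0.000969

Require ∫ |Ψ|² dξ = 1 over the whole domain.
Expanding the polynomial and integrating term by term, ∫|Ψ|² dξ = A²·(L^5/30).
With L = 7.91: A² = 0.0009688 and A = 0.03113.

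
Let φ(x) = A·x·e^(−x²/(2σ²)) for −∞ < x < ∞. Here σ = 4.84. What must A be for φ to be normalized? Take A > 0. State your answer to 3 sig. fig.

Normalization requires ∫|φ|² dx = 1, integrated from −∞ to ∞.
Carrying out the integral gives A² · √(π)·σ^3/2.
So A² = (√(π)·σ^3/2)^(−1).
Substituting σ = 4.84 gives A² = 0.009952, so A = 0.09976.

A ≈ 0.0998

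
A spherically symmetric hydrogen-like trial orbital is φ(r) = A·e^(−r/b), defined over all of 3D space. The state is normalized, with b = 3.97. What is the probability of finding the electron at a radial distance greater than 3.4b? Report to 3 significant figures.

Integrate the radial probability density 4πr²|φ|² over r > 3.4b.
A² is fixed by ∫₀^∞ 4πr²|φ|² dr = 1, i.e. A² = (π·b^3)^(−1).
In terms of u = r/b (A², 4π and the length scale all cancel between numerator and denominator), P = [∫_{3.4}^{∞} u^2·e^(-2·u) du] / [∫_{0}^{∞} u^2·e^(-2·u) du].
With ∫ u^2·e^(-2·u) du = -(2·u^2 + 2·u + 1)·e^(-2·u)/4 + C, the region integral is 773·e^(-34/5)/100 and the full one is 1/4.
Taking the ratio yields P = 0.03444.

P ≈ 0.0344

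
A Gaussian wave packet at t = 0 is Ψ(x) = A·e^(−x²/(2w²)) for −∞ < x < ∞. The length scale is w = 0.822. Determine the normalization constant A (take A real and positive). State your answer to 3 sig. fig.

Normalization requires ∫|Ψ|² dx = 1, integrated from −∞ to ∞.
With ∫_{−∞}^{∞} x^(2m) e^(−αx²) dx = (2m−1)!!·√π / (2^m α^(m+1/2)), with Ψ = A·e^(−x²/(2w²)), the integral evaluates to A²·[√(π)·w].
With w = 0.822: A² = 0.6864 and A = 0.8285.

A ≈ 0.828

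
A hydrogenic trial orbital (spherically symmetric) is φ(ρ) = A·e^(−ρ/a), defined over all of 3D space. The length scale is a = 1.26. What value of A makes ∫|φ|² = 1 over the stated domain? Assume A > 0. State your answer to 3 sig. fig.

We need A² ∫|f|² 4πρ² dρ = 1, taking the integral from 0 to ∞.
Recall ∫₀^∞ ρ^m e^(−ρ/β) dρ = m!·β^(m+1), the integral (without the A² prefactor) comes out to π·a^3.
Hence A² = 1/[π·a^3].
Plugging in a = 1.26 yields A = 0.3989.

A ≈ 0.399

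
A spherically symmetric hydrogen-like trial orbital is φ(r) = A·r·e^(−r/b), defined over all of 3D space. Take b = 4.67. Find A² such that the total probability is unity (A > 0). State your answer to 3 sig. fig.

Require ∫ |φ|² 4πr² dr = 1 over the whole domain.
The angular integral contributes 4π, leaving ∫₀^∞ r²|φ|² dr.
∫|φ|² 4πr² dr = A²·(3·π·b^5).
Hence A² = 1/[3·π·b^5].
With b = 4.67: A² = 0.00004777 and A = 0.006911.

A^2 ≈ 0.0000478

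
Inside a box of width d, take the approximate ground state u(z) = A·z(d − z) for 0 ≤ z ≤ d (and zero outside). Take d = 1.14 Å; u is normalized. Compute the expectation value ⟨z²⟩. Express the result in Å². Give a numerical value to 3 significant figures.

By definition ⟨z²⟩ = ∫ z^2 |u(z)|² dz.
Expanding the polynomial and integrating term by term, since the A² factors cancel between numerator and denominator, ⟨z²⟩ = 2·d^2/7.
With d = 1.14, ⟨z^2⟩ = 0.3713.

⟨z^2⟩ ≈ 0.371 Å^2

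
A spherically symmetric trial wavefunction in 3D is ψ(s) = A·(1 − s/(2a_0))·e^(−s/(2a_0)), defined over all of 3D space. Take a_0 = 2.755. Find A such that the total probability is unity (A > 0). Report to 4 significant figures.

A ≈ 0.04362

We need A² ∫|f|² 4πs² ds = 1, taking the integral from 0 to ∞.
Recall ∫₀^∞ s^m e^(−s/β) ds = m!·β^(m+1), with ψ = A·(1 − s/(2a_0))·e^(−s/(2a_0)), the integral evaluates to A²·[8·π·a_0^3].
Setting this equal to 1 gives A² = 1/(8·π·a_0^3).
With a_0 = 2.755: A² = 0.0019028 and A = 0.043621.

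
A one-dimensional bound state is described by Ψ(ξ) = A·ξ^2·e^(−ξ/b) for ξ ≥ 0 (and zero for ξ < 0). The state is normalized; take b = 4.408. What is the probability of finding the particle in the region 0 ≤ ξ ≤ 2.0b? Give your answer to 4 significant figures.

|Ψ|² is the probability density, so P = ∫_{0}^{2.0b} |Ψ|² dξ.
The normalization integral ∫|Ψ|²dξ over the whole domain equals 3·b^5/4·A², and A² cancels in the ratio.
In terms of u = ξ/b (A² and the length scale cancel between numerator and denominator), P = [∫_{0}^{2.0} u^4·e^(-2·u) du] / [∫_{0}^{∞} u^4·e^(-2·u) du].
With ∫ u^4·e^(-2·u) du = -(u^4/2 + u^3 + 3·u^2/2 + 3·u/2 + 3/4)·e^(-2·u) + C, the region integral is 3/4 - 103·e^(-4)/4 and the full one is 3/4.
Evaluating gives P = 0.37116.

P ≈ 0.3712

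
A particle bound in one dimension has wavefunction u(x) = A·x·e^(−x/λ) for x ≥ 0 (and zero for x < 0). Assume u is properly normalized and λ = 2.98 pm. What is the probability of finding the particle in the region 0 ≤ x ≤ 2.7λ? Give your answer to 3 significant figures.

P ≈ 0.905

The probability is P = ∫ |u|² dx over [0, 2.7λ].
The normalization integral ∫|u|²dx over the whole domain equals λ^3/4·A², and A² cancels in the ratio.
In terms of t = x/λ (A² and the length scale cancel between numerator and denominator), P = [∫_{0}^{2.7} t^2·e^(-2·t) dt] / [∫_{0}^{∞} t^2·e^(-2·t) dt].
An antiderivative of t^2·e^(-2·t) is -(2·t^2 + 2·t + 1)·e^(-2·t)/4; evaluating from 0 to 2.7 gives 1/4 - 1049·e^(-27/5)/200, while the full integral is 1/4.
Taking the ratio, P = 0.9052.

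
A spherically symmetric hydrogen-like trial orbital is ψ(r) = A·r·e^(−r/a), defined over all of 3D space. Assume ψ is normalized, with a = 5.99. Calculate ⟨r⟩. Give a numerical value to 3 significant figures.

⟨r⟩ ≈ 15.0

⟨r⟩ = ∫ r |ψ|² 4πr² dr over the full domain.
Since the A² factors cancel between numerator and denominator, ⟨r⟩ = 5·a/2.
Putting a = 5.99 gives 14.98.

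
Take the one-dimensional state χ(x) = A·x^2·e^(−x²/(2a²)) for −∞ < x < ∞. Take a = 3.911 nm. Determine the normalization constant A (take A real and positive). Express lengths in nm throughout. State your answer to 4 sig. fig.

A ≈ 0.02867 nm^(-5/2)

We need A² ∫|f|² dx = 1, taking the integral from −∞ to ∞.
The integral (without the A² prefactor) comes out to 3·√(π)·a^5/4.
So A² = (3·√(π)·a^5/4)^(−1).
With a = 3.911: A² = 0.00082210 and A = 0.028672.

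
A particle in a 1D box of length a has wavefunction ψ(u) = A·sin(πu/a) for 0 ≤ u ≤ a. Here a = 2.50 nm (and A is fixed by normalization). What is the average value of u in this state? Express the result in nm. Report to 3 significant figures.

The expectation value is the |ψ|²-weighted average of u: ∫ u|ψ|² du.
Using sin²θ = (1 − cos 2θ)/2, since the A² factors cancel between numerator and denominator, ⟨u⟩ = a/2.
Putting a = 2.50 gives 1.250.

⟨u⟩ ≈ 1.25 nm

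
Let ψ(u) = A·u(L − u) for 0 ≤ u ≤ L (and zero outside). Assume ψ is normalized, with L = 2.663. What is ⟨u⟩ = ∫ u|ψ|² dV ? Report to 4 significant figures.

The expectation value is the |ψ|²-weighted average of u: ∫ u|ψ|² du.
Evaluating both integrals, ⟨u⟩ = L/2.
With L = 2.663, ⟨u⟩ = 1.3315.

⟨u⟩ ≈ 1.332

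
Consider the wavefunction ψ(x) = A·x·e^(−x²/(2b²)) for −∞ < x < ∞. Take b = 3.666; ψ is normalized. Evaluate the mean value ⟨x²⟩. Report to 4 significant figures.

⟨x²⟩ = ∫ x^2 |ψ|² dx over the full domain.
With ∫_{−∞}^{∞} x^(2m) e^(−αx²) dx = (2m−1)!!·√π / (2^m α^(m+1/2)), the ratio of the moment integral to the normalization integral gives ⟨x²⟩ = 3·b^2/2.
With b = 3.666, ⟨x^2⟩ = 20.159.

⟨x^2⟩ ≈ 20.16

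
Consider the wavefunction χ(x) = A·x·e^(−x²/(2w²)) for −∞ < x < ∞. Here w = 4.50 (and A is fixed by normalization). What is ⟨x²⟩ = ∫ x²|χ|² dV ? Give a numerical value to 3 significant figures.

By definition ⟨x²⟩ = ∫ x^2 |χ(x)|² dx.
The ratio of the moment integral to the normalization integral gives ⟨x²⟩ = 3·w^2/2.
Putting w = 4.50 gives 30.38.

⟨x^2⟩ ≈ 30.4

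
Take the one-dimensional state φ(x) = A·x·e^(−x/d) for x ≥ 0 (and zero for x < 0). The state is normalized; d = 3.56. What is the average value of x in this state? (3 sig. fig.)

By definition ⟨x⟩ = ∫ x |φ(x)|² dx.
With ∫₀^∞ x^3 e^(−αx) dx = 3!/α^4, evaluating both integrals, ⟨x⟩ = 3·d/2.
Putting d = 3.56 gives 5.340.

⟨x⟩ ≈ 5.34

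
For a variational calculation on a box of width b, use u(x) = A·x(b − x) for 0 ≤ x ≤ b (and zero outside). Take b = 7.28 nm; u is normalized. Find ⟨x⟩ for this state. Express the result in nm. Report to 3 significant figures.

The expectation value is the |u|²-weighted average of x: ∫ x|u|² dx.
The ratio of the moment integral to the normalization integral gives ⟨x⟩ = b/2.
Putting b = 7.28 gives 3.640.

⟨x⟩ ≈ 3.64 nm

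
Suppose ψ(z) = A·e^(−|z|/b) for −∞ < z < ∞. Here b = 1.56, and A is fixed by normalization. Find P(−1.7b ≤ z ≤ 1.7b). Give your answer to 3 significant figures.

P ≈ 0.967

|ψ|² is the probability density, so P = ∫_{−1.7b}^{1.7b} |ψ|² dz.
The normalization integral ∫|ψ|²dz over the whole domain equals b·A², and A² cancels in the ratio.
By symmetry take twice the z ≥ 0 contribution in numerator and denominator; the 2's cancel. Substituting u = z/b, A² and the length scale cancel in the ratio: P = ∫_{0}^{1.7} e^(-2·u) du / ∫_{0}^{∞} e^(-2·u) du.
An antiderivative of e^(-2·u) is -e^(-2·u)/2; evaluating from 0 to 1.7 gives 1/2 - e^(-17/5)/2, while the full integral is 1/2.
Evaluating gives P = 0.9666.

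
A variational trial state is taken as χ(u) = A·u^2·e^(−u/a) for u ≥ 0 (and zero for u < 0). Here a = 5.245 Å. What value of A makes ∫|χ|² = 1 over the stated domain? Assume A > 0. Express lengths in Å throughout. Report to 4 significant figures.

A ≈ 0.01833 Å^(-5/2)

We need A² ∫|f|² du = 1, taking the integral from 0 to ∞.
Recall ∫₀^∞ u^m e^(−u/β) du = m!·β^(m+1), carrying out the integral gives A² · 3·a^5/4.
Setting this equal to 1 gives A² = 1/(3·a^5/4).
Substituting a = 5.245 gives A² = 0.00033590, so A = 0.018328.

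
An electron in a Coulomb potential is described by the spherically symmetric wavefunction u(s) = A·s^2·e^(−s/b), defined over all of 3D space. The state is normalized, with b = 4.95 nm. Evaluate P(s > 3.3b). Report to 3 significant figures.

P ≈ 0.511

P = ∫ |u|² 4πs² ds over s > 3.3b.
A² is fixed by ∫₀^∞ 4πs²|u|² ds = 1, i.e. A² = (45·π·b^7/2)^(−1).
Substituting t = s/b, A², 4π and the length scale all cancel in the ratio: P = ∫_{3.3}^{∞} t^6·e^(-2·t) dt / ∫_{0}^{∞} t^6·e^(-2·t) dt.
An antiderivative of t^6·e^(-2·t) is -(4·t^6 + 12·t^5 + 30·t^4 + 60·t^3 + 90·t^2 + 90·t + 45)·e^(-2·t)/8; evaluating from 3.3 to ∞ gives ≈ 2.8735, while the full integral is 45/8.
This evaluates to P = 0.5108.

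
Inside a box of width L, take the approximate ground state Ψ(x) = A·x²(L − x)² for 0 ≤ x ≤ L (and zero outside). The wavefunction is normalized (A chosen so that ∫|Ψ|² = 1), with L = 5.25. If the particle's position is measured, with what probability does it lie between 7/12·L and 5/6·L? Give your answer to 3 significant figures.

|Ψ|² is the probability density, so P = ∫_{7/12·L}^{5/6·L} |Ψ|² dx.
Since A² = 1/(L^9/630), this is the region integral divided by the full normalization integral.
In terms of u = x/L (A² and the length scale cancel between numerator and denominator), P = [∫_{7/12}^{5/6} u^4·(1 - u)^4 du] / [∫_{0}^{1} u^4·(1 - u)^4 du].
Using ∫ u^4·(1 - u)^4 du = u^5·(70·u^4 - 315·u^3 + 540·u^2 - 420·u + 126)/630, the numerator is ≈ 0.00046568 and the denominator is 1/630.
Evaluating gives P = 0.2934.

P ≈ 0.293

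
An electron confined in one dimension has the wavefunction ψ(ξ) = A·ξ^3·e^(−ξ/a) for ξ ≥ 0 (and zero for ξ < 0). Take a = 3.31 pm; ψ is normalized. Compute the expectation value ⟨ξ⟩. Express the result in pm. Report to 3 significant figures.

The expectation value is the |ψ|²-weighted average of ξ: ∫ ξ|ψ|² dξ.
Recall ∫₀^∞ ξ^m e^(−ξ/β) dξ = m!·β^(m+1), evaluating both integrals, ⟨ξ⟩ = 7·a/2.
With a = 3.31, ⟨ξ⟩ = 11.59.

⟨ξ⟩ ≈ 11.6 pm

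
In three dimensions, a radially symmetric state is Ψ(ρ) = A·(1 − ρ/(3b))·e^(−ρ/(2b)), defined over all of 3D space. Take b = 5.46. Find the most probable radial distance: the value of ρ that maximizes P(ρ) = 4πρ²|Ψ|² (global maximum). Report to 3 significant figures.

Set d/dρ [P(ρ) = 4πρ²|Ψ|²] = 0 and solve for ρ > 0.
Solving yields ρ = b.
With b = 5.46, the most probable radial distance is 5.460.

ρ ≈ 5.46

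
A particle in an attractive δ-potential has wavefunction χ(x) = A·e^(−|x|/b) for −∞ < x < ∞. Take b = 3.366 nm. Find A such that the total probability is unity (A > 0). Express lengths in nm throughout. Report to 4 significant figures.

A ≈ 0.5451 nm^(-1/2)

Require ∫ |χ|² dx = 1 over the whole domain.
∫|χ|² dx = A²·(b).
Setting this equal to 1 gives A² = 1/(b).
Plugging in b = 3.366 yields A = 0.54506.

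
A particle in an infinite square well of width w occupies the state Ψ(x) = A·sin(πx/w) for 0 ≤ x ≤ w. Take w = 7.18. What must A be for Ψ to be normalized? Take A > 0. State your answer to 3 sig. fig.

Normalization requires ∫|Ψ|² dx = 1, integrated from 0 to w.
With ∫₀^w sin²(nπx/w) dx = w/2, ∫|Ψ|² dx = A²·(w/2).
So A² = (w/2)^(−1).
Substituting w = 7.18 gives A² = 0.2786, so A = 0.5278.

A ≈ 0.528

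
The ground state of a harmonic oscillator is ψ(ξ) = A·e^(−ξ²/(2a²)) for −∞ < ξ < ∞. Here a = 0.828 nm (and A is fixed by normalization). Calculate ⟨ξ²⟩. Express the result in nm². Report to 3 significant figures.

By definition ⟨ξ²⟩ = ∫ ξ^2 |ψ(ξ)|² dξ.
Since the A² factors cancel between numerator and denominator, ⟨ξ²⟩ = a^2/2.
With a = 0.828, ⟨ξ^2⟩ = 0.3428.

⟨ξ^2⟩ ≈ 0.343 nm^2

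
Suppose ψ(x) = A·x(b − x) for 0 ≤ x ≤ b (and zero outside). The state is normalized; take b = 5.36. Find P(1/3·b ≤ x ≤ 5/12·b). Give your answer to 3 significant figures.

P = ∫_{1/3·b}^{5/12·b} |ψ(x)|² dx.
Since A² = 1/(b^5/30), this is the region integral divided by the full normalization integral.
Let u = x/b; then A² and the length scale cancel, so P = ∫_{1/3}^{5/12} u^2·(1 - u)^2 du ÷ ∫_{0}^{1} u^2·(1 - u)^2 du.
An antiderivative of u^2·(1 - u)^2 is u^3·(6·u^2 - 15·u + 10)/30; evaluating from 1/3 to 5/12 gives ≈ 0.0045581, while the full integral is 1/30.
The result is P = 0.1367.

P ≈ 0.137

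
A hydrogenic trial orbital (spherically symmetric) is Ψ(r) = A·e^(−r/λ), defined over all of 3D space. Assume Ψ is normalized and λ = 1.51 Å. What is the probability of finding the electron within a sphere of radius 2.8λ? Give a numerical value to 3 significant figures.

P ≈ 0.918

Integrate the radial probability density 4πr²|Ψ|² over r ≤ 2.8λ.
A² is fixed by ∫₀^∞ 4πr²|Ψ|² dr = 1, i.e. A² = (π·λ^3)^(−1).
In terms of u = r/λ (A², 4π and the length scale all cancel between numerator and denominator), P = [∫_{0}^{2.8} u^2·e^(-2·u) du] / [∫_{0}^{∞} u^2·e^(-2·u) du].
An antiderivative of u^2·e^(-2·u) is -(2·u^2 + 2·u + 1)·e^(-2·u)/4; evaluating from 0 to 2.8 gives 1/4 - 557·e^(-28/5)/100, while the full integral is 1/4.
Taking the ratio yields P = 0.9176.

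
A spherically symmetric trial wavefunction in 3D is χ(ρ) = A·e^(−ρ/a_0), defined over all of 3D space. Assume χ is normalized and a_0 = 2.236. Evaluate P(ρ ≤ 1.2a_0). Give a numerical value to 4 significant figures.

P ≈ 0.4303

Integrate the radial probability density 4πρ²|χ|² over ρ ≤ 1.2a_0.
Normalization gives A² = 1/(π·a_0^3).
In terms of u = ρ/a_0 (A², 4π and the length scale all cancel between numerator and denominator), P = [∫_{0}^{1.2} u^2·e^(-2·u) du] / [∫_{0}^{∞} u^2·e^(-2·u) du].
An antiderivative of u^2·e^(-2·u) is -(2·u^2 + 2·u + 1)·e^(-2·u)/4; evaluating from 0 to 1.2 gives 1/4 - 157·e^(-12/5)/100, while the full integral is 1/4.
This evaluates to P = 0.43029.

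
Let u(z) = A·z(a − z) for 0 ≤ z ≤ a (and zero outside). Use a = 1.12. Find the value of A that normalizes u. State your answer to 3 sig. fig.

Require ∫ |u|² dz = 1 over the whole domain.
Expanding the polynomial and integrating term by term, ∫|u|² dz = A²·(a^5/30).
So A² = (a^5/30)^(−1).
With a = 1.12: A² = 17.02 and A = 4.126.

A ≈ 4.13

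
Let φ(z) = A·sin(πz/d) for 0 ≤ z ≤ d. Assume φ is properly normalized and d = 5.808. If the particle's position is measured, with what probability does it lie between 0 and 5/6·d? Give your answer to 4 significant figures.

The probability is P = ∫ |φ|² dz over [0, 5/6·d].
With A² fixed by ∫|φ|² = 1, i.e. A² = (d/2)^(−1), substitute and integrate.
Substituting u = z/d, A² and the length scale cancel in the ratio: P = ∫_{0}^{5/6} sin(π·u)^2 du / ∫_{0}^{1} sin(π·u)^2 du.
An antiderivative of sin(π·u)^2 is u/2 - sin(2·π·u)/(4·π); evaluating from 0 to 5/6 gives √(3)/(8·π) + 5/12, while the full integral is 1/2.
This works out to P = √(3)/(4·π) + 5/6.

P ≈ 0.9712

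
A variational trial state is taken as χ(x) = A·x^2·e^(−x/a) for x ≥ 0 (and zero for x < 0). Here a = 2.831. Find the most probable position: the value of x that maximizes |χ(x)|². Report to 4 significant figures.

Set d/dx [|χ(x)|²] = 0 and solve for x > 0.
This gives x = 2·a.
With a = 2.831, the most probable position is 5.6620.

x ≈ 5.662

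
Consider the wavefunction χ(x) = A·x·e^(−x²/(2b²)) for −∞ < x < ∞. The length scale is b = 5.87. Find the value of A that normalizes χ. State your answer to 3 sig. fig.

Normalization requires ∫|χ|² dx = 1, integrated from −∞ to ∞.
The integral (without the A² prefactor) comes out to √(π)·b^3/2.
Substituting b = 5.87 gives A² = 0.005579, so A = 0.07469.

A ≈ 0.0747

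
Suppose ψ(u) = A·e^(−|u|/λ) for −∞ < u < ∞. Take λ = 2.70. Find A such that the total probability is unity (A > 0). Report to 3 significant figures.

A ≈ 0.609

We need A² ∫|f|² du = 1, taking the integral from −∞ to ∞.
Recall ∫₀^∞ u^m e^(−u/β) du = m!·β^(m+1), ∫|ψ|² du = A²·(λ).
Hence A² = 1/[λ].
Substituting λ = 2.70 gives A² = 0.3704, so A = 0.6086.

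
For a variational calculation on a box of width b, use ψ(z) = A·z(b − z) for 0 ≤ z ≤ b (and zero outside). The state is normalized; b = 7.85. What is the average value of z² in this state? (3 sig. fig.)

⟨z^2⟩ ≈ 17.6

⟨z²⟩ = ∫ z^2 |ψ|² dz over the full domain.
Expanding the polynomial and integrating term by term, the ratio of the moment integral to the normalization integral gives ⟨z²⟩ = 2·b^2/7.
Putting b = 7.85 gives 17.61.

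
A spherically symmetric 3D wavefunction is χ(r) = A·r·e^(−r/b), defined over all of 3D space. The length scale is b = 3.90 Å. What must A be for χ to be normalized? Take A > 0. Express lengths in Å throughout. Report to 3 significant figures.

The normalization condition is ∫|χ|² 4πr² dr = 1 from 0 to ∞.
(Spherical symmetry: dV = 4πr² dr.)
With χ = A·r·e^(−r/b), the integral evaluates to A²·[3·π·b^5].
With b = 3.90: A² = 0.0001176 and A = 0.01084.

A ≈ 0.0108 Å^(-5/2)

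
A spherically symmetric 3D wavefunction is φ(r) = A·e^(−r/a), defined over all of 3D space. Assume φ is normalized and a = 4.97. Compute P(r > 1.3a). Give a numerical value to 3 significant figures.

P = ∫ |φ|² 4πr² dr over r > 1.3a.
A² is fixed by ∫₀^∞ 4πr²|φ|² dr = 1, i.e. A² = (π·a^3)^(−1).
In terms of u = r/a (A², 4π and the length scale all cancel between numerator and denominator), P = [∫_{1.3}^{∞} u^2·e^(-2·u) du] / [∫_{0}^{∞} u^2·e^(-2·u) du].
Using ∫ u^2·e^(-2·u) du = -(2·u^2 + 2·u + 1)·e^(-2·u)/4, the numerator is 349·e^(-13/5)/200 and the denominator is 1/4.
The region integral divided by the full integral gives P = 0.5184.

P ≈ 0.518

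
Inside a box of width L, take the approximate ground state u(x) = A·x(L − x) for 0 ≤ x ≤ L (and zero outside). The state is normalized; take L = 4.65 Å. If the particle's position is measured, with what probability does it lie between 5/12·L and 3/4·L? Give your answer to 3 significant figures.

P ≈ 0.550

|u|² is the probability density, so P = ∫_{5/12·L}^{3/4·L} |u|² dx.
The normalization integral ∫|u|²dx over the whole domain equals L^5/30·A², and A² cancels in the ratio.
Substituting t = x/L, A² and the length scale cancel in the ratio: P = ∫_{5/12}^{3/4} t^2·(1 - t)^2 dt / ∫_{0}^{1} t^2·(1 - t)^2 dt.
An antiderivative of t^2·(1 - t)^2 is t^3·(6·t^2 - 15·t + 10)/30; evaluating from 5/12 to 3/4 gives ≈ 0.018329, while the full integral is 1/30.
Taking the ratio, P = 0.5499.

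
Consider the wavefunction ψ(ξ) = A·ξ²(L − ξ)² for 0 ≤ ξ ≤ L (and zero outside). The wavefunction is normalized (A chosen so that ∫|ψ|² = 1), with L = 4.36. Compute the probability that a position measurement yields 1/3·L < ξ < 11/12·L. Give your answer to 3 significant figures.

The probability is P = ∫ |ψ|² dξ over [1/3·L, 11/12·L].
With A² fixed by ∫|ψ|² = 1, i.e. A² = (L^9/630)^(−1), substitute and integrate.
In terms of u = ξ/L (A² and the length scale cancel between numerator and denominator), P = [∫_{1/3}^{11/12} u^4·(1 - u)^4 du] / [∫_{0}^{1} u^4·(1 - u)^4 du].
An antiderivative of u^4·(1 - u)^4 is u^5·(70·u^4 - 315·u^3 + 540·u^2 - 420·u + 126)/630; evaluating from 1/3 to 11/12 gives ≈ 0.0013568, while the full integral is 1/630.
The result is P = 0.8548.

P ≈ 0.855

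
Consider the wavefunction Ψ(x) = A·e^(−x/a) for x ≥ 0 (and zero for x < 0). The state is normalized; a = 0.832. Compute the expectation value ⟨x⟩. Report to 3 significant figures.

By definition ⟨x⟩ = ∫ x |Ψ(x)|² dx.
Recall ∫₀^∞ x^m e^(−x/β) dx = m!·β^(m+1), since the A² factors cancel between numerator and denominator, ⟨x⟩ = a/2.
With a = 0.832, ⟨x⟩ = 0.4160.

⟨x⟩ ≈ 0.416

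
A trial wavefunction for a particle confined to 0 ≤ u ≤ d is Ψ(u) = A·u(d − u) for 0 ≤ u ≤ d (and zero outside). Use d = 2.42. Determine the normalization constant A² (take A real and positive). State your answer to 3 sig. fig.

A^2 ≈ 0.361

Normalization requires ∫|Ψ|² du = 1, integrated from 0 to d.
Carrying out the integral gives A² · d^5/30.
Setting this equal to 1 gives A² = 1/(d^5/30).
Plugging in d = 2.42 yields A = 0.6012.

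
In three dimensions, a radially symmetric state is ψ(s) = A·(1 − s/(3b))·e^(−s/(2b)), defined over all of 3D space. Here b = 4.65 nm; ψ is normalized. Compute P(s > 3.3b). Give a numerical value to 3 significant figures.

With dV = 4πs²ds, the probability is ∫|ψ|² dV over s > 3.3b.
Normalization gives A² = 1/(8·π·b^3/3).
Let u = s/b; then A², 4π and the length scale all cancel, so P = ∫_{3.3}^{∞} u^2·(1 - u/3)^2·e^(-u) du ÷ ∫_{0}^{∞} u^2·(1 - u/3)^2·e^(-u) du.
With ∫ u^2·(1 - u/3)^2·e^(-u) du = (-u^4 + 2·u^3 - 3·u^2 - 6·u - 6)·e^(-u)/9 + C, the region integral is ≈ 0.43107 and the full one is 2/3.
Taking the ratio yields P = 0.6466.

P ≈ 0.647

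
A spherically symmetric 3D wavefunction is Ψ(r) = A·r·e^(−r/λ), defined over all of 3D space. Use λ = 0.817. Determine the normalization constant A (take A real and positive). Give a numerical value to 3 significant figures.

A ≈ 0.540

Require ∫ |Ψ|² 4πr² dr = 1 over the whole domain.
In 3D with spherical symmetry the volume element is 4πr² dr.
∫|Ψ|² 4πr² dr = A²·(3·π·λ^5).
Setting this equal to 1 gives A² = 1/(3·π·λ^5).
Substituting λ = 0.817 gives A² = 0.2915, so A = 0.5399.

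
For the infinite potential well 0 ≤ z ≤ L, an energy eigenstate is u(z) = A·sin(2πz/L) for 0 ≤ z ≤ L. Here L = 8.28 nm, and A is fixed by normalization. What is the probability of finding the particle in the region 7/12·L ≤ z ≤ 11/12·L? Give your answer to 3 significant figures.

P ≈ 0.471

|u|² is the probability density, so P = ∫_{7/12·L}^{11/12·L} |u|² dz.
Since A² = 1/(L/2), this is the region integral divided by the full normalization integral.
Substituting t = z/L, A² and the length scale cancel in the ratio: P = ∫_{7/12}^{11/12} sin(2·π·t)^2 dt / ∫_{0}^{1} sin(2·π·t)^2 dt.
An antiderivative of sin(2·π·t)^2 is t/2 - sin(4·π·t)/(8·π); evaluating from 7/12 to 11/12 gives √(3)/(8·π) + 1/6, while the full integral is 1/2.
The result is P = (√(3)/4 + π/3)/π.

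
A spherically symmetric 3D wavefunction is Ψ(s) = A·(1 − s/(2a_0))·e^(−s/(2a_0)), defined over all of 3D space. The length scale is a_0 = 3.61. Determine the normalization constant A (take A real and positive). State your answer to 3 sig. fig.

The normalization condition is ∫|Ψ|² 4πs² ds = 1 from 0 to ∞.
∫|Ψ|² 4πs² ds = A²·(8·π·a_0^3).
Plugging in a_0 = 3.61 yields A = 0.02908.

A ≈ 0.0291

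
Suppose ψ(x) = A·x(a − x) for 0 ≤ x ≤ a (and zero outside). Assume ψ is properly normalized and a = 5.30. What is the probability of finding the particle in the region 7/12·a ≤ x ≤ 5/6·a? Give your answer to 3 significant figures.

P ≈ 0.311

The probability is P = ∫ |ψ|² dx over [7/12·a, 5/6·a].
The normalization integral ∫|ψ|²dx over the whole domain equals a^5/30·A², and A² cancels in the ratio.
Substituting u = x/a, A² and the length scale cancel in the ratio: P = ∫_{7/12}^{5/6} u^2·(1 - u)^2 du / ∫_{0}^{1} u^2·(1 - u)^2 du.
Using ∫ u^2·(1 - u)^2 du = u^3·(6·u^2 - 15·u + 10)/30, the numerator is ≈ 0.010371 and the denominator is 1/30.
Evaluating gives P = 0.3111.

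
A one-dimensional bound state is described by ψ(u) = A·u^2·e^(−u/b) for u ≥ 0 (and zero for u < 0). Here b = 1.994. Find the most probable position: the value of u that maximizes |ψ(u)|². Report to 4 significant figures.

u ≈ 3.988

The maximum of |ψ(u)|² occurs where its derivative vanishes.
This gives u = 2·b.
With b = 1.994, the most probable position is 3.9880.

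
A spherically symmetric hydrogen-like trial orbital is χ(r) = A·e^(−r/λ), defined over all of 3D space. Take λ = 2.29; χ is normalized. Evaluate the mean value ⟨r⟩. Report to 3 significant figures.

The expectation value is the |χ|²-weighted average of r: ∫ r|χ|² 4πr² dr.
With ∫₀^∞ r^3 e^(−αr) dr = 3!/α^4, the ratio of the moment integral to the normalization integral gives ⟨r⟩ = 3·λ/2.
With λ = 2.29, ⟨r⟩ = 3.435.

⟨r⟩ ≈ 3.44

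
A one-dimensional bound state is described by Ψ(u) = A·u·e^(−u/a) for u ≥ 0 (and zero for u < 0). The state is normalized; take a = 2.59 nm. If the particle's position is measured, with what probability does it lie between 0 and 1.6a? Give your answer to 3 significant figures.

P ≈ 0.620

|Ψ|² is the probability density, so P = ∫_{0}^{1.6a} |Ψ|² du.
With A² fixed by ∫|Ψ|² = 1, i.e. A² = (a^3/4)^(−1), substitute and integrate.
Substituting t = u/a, A² and the length scale cancel in the ratio: P = ∫_{0}^{1.6} t^2·e^(-2·t) dt / ∫_{0}^{∞} t^2·e^(-2·t) dt.
With ∫ t^2·e^(-2·t) dt = -(2·t^2 + 2·t + 1)·e^(-2·t)/4 + C, the region integral is 1/4 - 233·e^(-16/5)/100 and the full one is 1/4.
This works out to P = 0.6201.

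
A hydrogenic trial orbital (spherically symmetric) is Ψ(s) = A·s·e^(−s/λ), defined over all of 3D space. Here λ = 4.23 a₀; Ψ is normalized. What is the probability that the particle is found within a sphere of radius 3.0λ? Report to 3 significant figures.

With dV = 4πs²ds, the probability is ∫|Ψ|² dV over s ≤ 3.0λ.
The full normalization integral is A²·[3·π·λ^5] = 1, fixing A².
Substituting u = s/λ, A², 4π and the length scale all cancel in the ratio: P = ∫_{0}^{3.0} u^4·e^(-2·u) du / ∫_{0}^{∞} u^4·e^(-2·u) du.
Using ∫ u^4·e^(-2·u) du = -(u^4/2 + u^3 + 3·u^2/2 + 3·u/2 + 3/4)·e^(-2·u), the numerator is 3/4 - 345·e^(-6)/4 and the denominator is 3/4.
This evaluates to P = 0.7149.

P ≈ 0.715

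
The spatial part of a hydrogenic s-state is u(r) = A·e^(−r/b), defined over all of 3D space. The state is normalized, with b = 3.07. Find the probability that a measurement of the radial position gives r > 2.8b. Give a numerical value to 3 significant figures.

P ≈ 0.0824

P = ∫ |u|² 4πr² dr over r > 2.8b.
A² is fixed by ∫₀^∞ 4πr²|u|² dr = 1, i.e. A² = (π·b^3)^(−1).
In terms of t = r/b (A², 4π and the length scale all cancel between numerator and denominator), P = [∫_{2.8}^{∞} t^2·e^(-2·t) dt] / [∫_{0}^{∞} t^2·e^(-2·t) dt].
Using ∫ t^2·e^(-2·t) dt = -(2·t^2 + 2·t + 1)·e^(-2·t)/4, the numerator is 557·e^(-28/5)/100 and the denominator is 1/4.
The region integral divided by the full integral gives P = 0.08239.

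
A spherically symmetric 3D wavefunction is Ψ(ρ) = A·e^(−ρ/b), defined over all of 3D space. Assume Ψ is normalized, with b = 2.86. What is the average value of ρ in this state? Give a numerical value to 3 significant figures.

⟨ρ⟩ ≈ 4.29

⟨ρ⟩ = ∫ ρ |Ψ|² 4πρ² dρ over the full domain.
The ratio of the moment integral to the normalization integral gives ⟨ρ⟩ = 3·b/2.
With b = 2.86, ⟨ρ⟩ = 4.290.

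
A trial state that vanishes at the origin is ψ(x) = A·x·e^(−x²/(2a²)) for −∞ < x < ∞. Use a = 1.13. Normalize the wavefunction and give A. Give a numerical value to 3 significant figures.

A ≈ 0.884

Normalization requires ∫|ψ|² dx = 1, integrated from −∞ to ∞.
Differentiating ∫e^(−αx²) dx = √(π/α) under α to get the higher moments, ∫|ψ|² dx = A²·(√(π)·a^3/2).
So A² = (√(π)·a^3/2)^(−1).
Substituting a = 1.13 gives A² = 0.7820, so A = 0.8843.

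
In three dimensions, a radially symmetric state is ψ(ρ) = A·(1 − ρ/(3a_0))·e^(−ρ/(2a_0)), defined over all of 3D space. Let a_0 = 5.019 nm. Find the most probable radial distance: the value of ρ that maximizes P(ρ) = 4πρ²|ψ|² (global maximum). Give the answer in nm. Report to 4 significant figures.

Set d/dρ [P(ρ) = 4πρ²|ψ|²] = 0 and solve for ρ > 0.
Solving yields ρ = a_0.
With a_0 = 5.019, the most probable radial distance is 5.0190 nm.

ρ ≈ 5.019 nm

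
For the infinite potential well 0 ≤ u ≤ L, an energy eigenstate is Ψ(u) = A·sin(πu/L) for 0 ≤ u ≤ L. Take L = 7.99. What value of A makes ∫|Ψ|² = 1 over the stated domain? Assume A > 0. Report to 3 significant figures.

A ≈ 0.500

Normalization requires ∫|Ψ|² du = 1, integrated from 0 to L.
Using sin²θ = (1 − cos 2θ)/2, ∫|Ψ|² du = A²·(L/2).
With L = 7.99: A² = 0.2503 and A = 0.5003.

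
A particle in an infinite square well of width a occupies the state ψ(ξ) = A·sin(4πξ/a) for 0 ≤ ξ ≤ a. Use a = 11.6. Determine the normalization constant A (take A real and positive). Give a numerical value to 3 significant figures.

Require ∫ |ψ|² dξ = 1 over the whole domain.
With ∫₀^a sin²(nπξ/a) dξ = a/2, ∫|ψ|² dξ = A²·(a/2).
Hence A² = 1/[a/2].
Plugging in a = 11.6 yields A = 0.4152.

A ≈ 0.415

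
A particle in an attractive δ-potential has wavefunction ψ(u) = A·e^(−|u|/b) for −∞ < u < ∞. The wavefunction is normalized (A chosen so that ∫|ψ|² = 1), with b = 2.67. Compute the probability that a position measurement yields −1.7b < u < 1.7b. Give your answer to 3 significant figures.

The probability is P = ∫ |ψ|² du over [−1.7b, 1.7b].
The normalization integral ∫|ψ|²du over the whole domain equals b·A², and A² cancels in the ratio.
Both integrals are even about u = 0, so only the u ≥ 0 halves are needed (the factors of 2 cancel). Let t = u/b; then A² and the length scale cancel, so P = ∫_{0}^{1.7} e^(-2·t) dt ÷ ∫_{0}^{∞} e^(-2·t) dt.
An antiderivative of e^(-2·t) is -e^(-2·t)/2; evaluating from 0 to 1.7 gives 1/2 - e^(-17/5)/2, while the full integral is 1/2.
Evaluating gives P = 0.9666.

P ≈ 0.967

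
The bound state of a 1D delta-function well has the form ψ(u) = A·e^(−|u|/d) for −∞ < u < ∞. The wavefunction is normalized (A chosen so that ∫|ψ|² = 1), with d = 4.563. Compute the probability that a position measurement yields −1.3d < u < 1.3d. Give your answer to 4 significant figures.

P = ∫_{−1.3d}^{1.3d} |ψ(u)|² du.
The normalization integral ∫|ψ|²du over the whole domain equals d·A², and A² cancels in the ratio.
Both integrals are even about u = 0, so only the u ≥ 0 halves are needed (the factors of 2 cancel). In terms of t = u/d (A² and the length scale cancel between numerator and denominator), P = [∫_{0}^{1.3} e^(-2·t) dt] / [∫_{0}^{∞} e^(-2·t) dt].
An antiderivative of e^(-2·t) is -e^(-2·t)/2; evaluating from 0 to 1.3 gives 1/2 - e^(-13/5)/2, while the full integral is 1/2.
The result is P = 0.92573.

P ≈ 0.9257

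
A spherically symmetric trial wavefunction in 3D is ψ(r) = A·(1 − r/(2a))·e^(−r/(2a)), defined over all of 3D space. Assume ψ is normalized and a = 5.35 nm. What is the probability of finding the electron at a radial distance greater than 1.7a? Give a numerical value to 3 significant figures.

Integrate the radial probability density 4πr²|ψ|² over r > 1.7a.
A² is fixed by ∫₀^∞ 4πr²|ψ|² dr = 1, i.e. A² = (8·π·a^3)^(−1).
Let u = r/a; then A², 4π and the length scale all cancel, so P = ∫_{1.7}^{∞} u^2·(1 - u/2)^2·e^(-u) du ÷ ∫_{0}^{∞} u^2·(1 - u/2)^2·e^(-u) du.
Using ∫ u^2·(1 - u/2)^2·e^(-u) du = -(u^4/4 + u^2 + 2·u + 2)·e^(-u), the numerator is ≈ 1.8959 and the denominator is 2.
Taking the ratio yields P = 0.9479.

P ≈ 0.948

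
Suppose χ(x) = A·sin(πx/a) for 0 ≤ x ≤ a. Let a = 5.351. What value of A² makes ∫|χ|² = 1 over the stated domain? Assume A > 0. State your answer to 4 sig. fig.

The normalization condition is ∫|χ|² dx = 1 from 0 to a.
With χ = A·sin(πx/a), the integral evaluates to A²·[a/2].
So A² = (a/2)^(−1).
Substituting a = 5.351 gives A² = 0.37376, so A = 0.61136.

A^2 ≈ 0.3738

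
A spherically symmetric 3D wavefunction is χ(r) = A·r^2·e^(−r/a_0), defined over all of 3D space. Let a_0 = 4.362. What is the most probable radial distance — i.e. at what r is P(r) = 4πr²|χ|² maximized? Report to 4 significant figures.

r ≈ 13.09

Differentiate P(r) = 4πr²|χ|² with respect to r and set to zero.
This gives r = 3·a_0.
With a_0 = 4.362, the most probable radial distance is 13.086.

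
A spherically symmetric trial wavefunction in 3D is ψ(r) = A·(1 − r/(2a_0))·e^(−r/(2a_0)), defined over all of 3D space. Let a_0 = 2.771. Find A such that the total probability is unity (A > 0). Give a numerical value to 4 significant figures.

A ≈ 0.04324

We need A² ∫|f|² 4πr² dr = 1, taking the integral from 0 to ∞.
The angular integral contributes 4π, leaving ∫₀^∞ r²|ψ|² dr.
Using ∫₀^∞ rⁿ e^(−αr) dr = n!/αⁿ⁺¹, the integral (without the A² prefactor) comes out to 8·π·a_0^3.
With a_0 = 2.771: A² = 0.0018700 and A = 0.043244.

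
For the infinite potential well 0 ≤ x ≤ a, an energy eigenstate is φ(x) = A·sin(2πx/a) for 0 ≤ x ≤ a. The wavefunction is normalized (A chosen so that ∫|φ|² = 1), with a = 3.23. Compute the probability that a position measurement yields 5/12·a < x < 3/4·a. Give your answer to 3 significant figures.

|φ|² is the probability density, so P = ∫_{5/12·a}^{3/4·a} |φ|² dx.
Since A² = 1/(a/2), this is the region integral divided by the full normalization integral.
Substituting u = x/a, A² and the length scale cancel in the ratio: P = ∫_{5/12}^{3/4} sin(2·π·u)^2 du / ∫_{0}^{1} sin(2·π·u)^2 du.
An antiderivative of sin(2·π·u)^2 is u/2 - sin(4·π·u)/(8·π); evaluating from 5/12 to 3/4 gives -√(3)/(16·π) + 1/6, while the full integral is 1/2.
The result is P = (-√(3)/8 + π/3)/π.

P ≈ 0.264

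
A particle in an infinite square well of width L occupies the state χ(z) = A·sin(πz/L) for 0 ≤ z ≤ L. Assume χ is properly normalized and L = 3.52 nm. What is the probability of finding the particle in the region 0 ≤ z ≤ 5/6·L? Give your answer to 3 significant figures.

P ≈ 0.971

The probability is P = ∫ |χ|² dz over [0, 5/6·L].
The normalization integral ∫|χ|²dz over the whole domain equals L/2·A², and A² cancels in the ratio.
Let u = z/L; then A² and the length scale cancel, so P = ∫_{0}^{5/6} sin(π·u)^2 du ÷ ∫_{0}^{1} sin(π·u)^2 du.
With ∫ sin(π·u)^2 du = u/2 - sin(2·π·u)/(4·π) + C, the region integral is √(3)/(8·π) + 5/12 and the full one is 1/2.
Evaluating gives P = √(3)/(4·π) + 5/6.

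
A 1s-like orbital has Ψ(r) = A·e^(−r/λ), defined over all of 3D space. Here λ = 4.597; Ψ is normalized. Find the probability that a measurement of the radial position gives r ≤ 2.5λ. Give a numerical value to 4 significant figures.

P ≈ 0.8753

With dV = 4πr²dr, the probability is ∫|Ψ|² dV over r ≤ 2.5λ.
The full normalization integral is A²·[π·λ^3] = 1, fixing A².
Substituting u = r/λ, A², 4π and the length scale all cancel in the ratio: P = ∫_{0}^{2.5} u^2·e^(-2·u) du / ∫_{0}^{∞} u^2·e^(-2·u) du.
With ∫ u^2·e^(-2·u) du = -(2·u^2 + 2·u + 1)·e^(-2·u)/4 + C, the region integral is 1/4 - 37·e^(-5)/8 and the full one is 1/4.
Taking the ratio yields P = 0.87535.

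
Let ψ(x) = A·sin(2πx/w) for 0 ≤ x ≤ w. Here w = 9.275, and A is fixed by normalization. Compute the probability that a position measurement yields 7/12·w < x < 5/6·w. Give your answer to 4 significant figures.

P = ∫_{7/12·w}^{5/6·w} |ψ(x)|² dx.
Since A² = 1/(w/2), this is the region integral divided by the full normalization integral.
Let u = x/w; then A² and the length scale cancel, so P = ∫_{7/12}^{5/6} sin(2·π·u)^2 du ÷ ∫_{0}^{1} sin(2·π·u)^2 du.
With ∫ sin(2·π·u)^2 du = u/2 - sin(4·π·u)/(8·π) + C, the region integral is √(3)/(8·π) + 1/8 and the full one is 1/2.
The result is P = (√(3) + π)/(4·π).

P ≈ 0.3878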